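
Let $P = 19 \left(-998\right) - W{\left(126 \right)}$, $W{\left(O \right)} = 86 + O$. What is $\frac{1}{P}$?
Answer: $- \frac{1}{19174} \approx -5.2154 \cdot 10^{-5}$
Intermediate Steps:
$P = -19174$ ($P = 19 \left(-998\right) - \left(86 + 126\right) = -18962 - 212 = -19174$)
$\frac{1}{P} = \frac{1}{-19174} = - \frac{1}{19174}$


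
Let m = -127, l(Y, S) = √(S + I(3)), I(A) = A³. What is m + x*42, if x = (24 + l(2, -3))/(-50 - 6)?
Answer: -145 - 3*√6/2 ≈ -148.67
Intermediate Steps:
l(Y, S) = √(27 + S) (l(Y, S) = √(S + 3³) = √(S + 27) = √(27 + S))
x = -3/7 - √6/28 (x = (24 + √(27 - 3))/(-50 - 6) = (24 + √24)/(-56) = (24 + 2*√6)*(-1/56) = -3/7 - √6/28 ≈ -0.51605)
m + x*42 = -127 + (-3/7 - √6/28)*42 = -127 + (-18 - 3*√6/2) = -145 - 3*√6/2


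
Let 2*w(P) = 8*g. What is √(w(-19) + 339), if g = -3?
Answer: √327 ≈ 18.083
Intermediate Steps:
w(P) = -12 (w(P) = (8*(-3))/2 = (½)*(-24) = -12)
√(w(-19) + 339) = √(-12 + 339) = √327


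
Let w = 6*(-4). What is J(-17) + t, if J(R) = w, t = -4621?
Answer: -4645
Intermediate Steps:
w = -24
J(R) = -24
J(-17) + t = -24 - 4621 = -4645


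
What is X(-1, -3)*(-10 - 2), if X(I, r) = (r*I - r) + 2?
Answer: -96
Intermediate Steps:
X(I, r) = 2 - r + I*r (X(I, r) = (I*r - r) + 2 = (-r + I*r) + 2 = 2 - r + I*r)
X(-1, -3)*(-10 - 2) = (2 - 1*(-3) - 1*(-3))*(-10 - 2) = (2 + 3 + 3)*(-12) = 8*(-12) = -96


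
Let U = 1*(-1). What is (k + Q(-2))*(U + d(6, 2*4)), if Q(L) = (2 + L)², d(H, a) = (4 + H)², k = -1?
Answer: -99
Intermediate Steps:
U = -1
(k + Q(-2))*(U + d(6, 2*4)) = (-1 + (2 - 2)²)*(-1 + (4 + 6)²) = (-1 + 0²)*(-1 + 10²) = (-1 + 0)*(-1 + 100) = -1*99 = -99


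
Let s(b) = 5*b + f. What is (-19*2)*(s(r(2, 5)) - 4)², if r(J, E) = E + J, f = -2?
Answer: -31958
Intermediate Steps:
s(b) = -2 + 5*b (s(b) = 5*b - 2 = -2 + 5*b)
(-19*2)*(s(r(2, 5)) - 4)² = (-19*2)*((-2 + 5*(5 + 2)) - 4)² = -38*((-2 + 5*7) - 4)² = -38*((-2 + 35) - 4)² = -38*(33 - 4)² = -38*29² = -38*841 = -31958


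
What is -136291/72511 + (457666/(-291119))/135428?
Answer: -2686698174387769/1429397158686626 ≈ -1.8796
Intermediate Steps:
-136291/72511 + (457666/(-291119))/135428 = -136291*1/72511 + (457666*(-1/291119))*(1/135428) = -136291/72511 - 457666/291119*1/135428 = -136291/72511 - 228833/19712831966 = -2686698174387769/1429397158686626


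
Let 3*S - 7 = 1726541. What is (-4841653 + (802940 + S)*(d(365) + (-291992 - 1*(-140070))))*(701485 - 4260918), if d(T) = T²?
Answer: 91754471175014005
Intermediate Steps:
S = 575516 (S = 7/3 + (⅓)*1726541 = 7/3 + 1726541/3 = 575516)
(-4841653 + (802940 + S)*(d(365) + (-291992 - 1*(-140070))))*(701485 - 4260918) = (-4841653 + (802940 + 575516)*(365² + (-291992 - 1*(-140070))))*(701485 - 4260918) = (-4841653 + 1378456*(133225 + (-291992 + 140070)))*(-3559433) = (-4841653 + 1378456*(133225 - 151922))*(-3559433) = (-4841653 + 1378456*(-18697))*(-3559433) = (-4841653 - 25772991832)*(-3559433) = -25777833485*(-3559433) = 91754471175014005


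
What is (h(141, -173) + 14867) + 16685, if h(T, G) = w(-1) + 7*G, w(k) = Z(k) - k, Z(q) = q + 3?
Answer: 30344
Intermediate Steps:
Z(q) = 3 + q
w(k) = 3 (w(k) = (3 + k) - k = 3)
h(T, G) = 3 + 7*G
(h(141, -173) + 14867) + 16685 = ((3 + 7*(-173)) + 14867) + 16685 = ((3 - 1211) + 14867) + 16685 = (-1208 + 14867) + 16685 = 13659 + 16685 = 30344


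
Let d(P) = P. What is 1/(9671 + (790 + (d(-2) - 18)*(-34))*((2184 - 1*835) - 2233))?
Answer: -1/1289809 ≈ -7.7531e-7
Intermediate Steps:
1/(9671 + (790 + (d(-2) - 18)*(-34))*((2184 - 1*835) - 2233)) = 1/(9671 + (790 + (-2 - 18)*(-34))*((2184 - 1*835) - 2233)) = 1/(9671 + (790 - 20*(-34))*((2184 - 835) - 2233)) = 1/(9671 + (790 + 680)*(1349 - 2233)) = 1/(9671 + 1470*(-884)) = 1/(9671 - 1299480) = 1/(-1289809) = -1/1289809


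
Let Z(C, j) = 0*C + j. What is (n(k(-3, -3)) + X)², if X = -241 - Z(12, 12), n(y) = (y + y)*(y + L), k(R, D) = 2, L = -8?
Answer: 76729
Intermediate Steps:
Z(C, j) = j (Z(C, j) = 0 + j = j)
n(y) = 2*y*(-8 + y) (n(y) = (y + y)*(y - 8) = (2*y)*(-8 + y) = 2*y*(-8 + y))
X = -253 (X = -241 - 1*12 = -241 - 12 = -253)
(n(k(-3, -3)) + X)² = (2*2*(-8 + 2) - 253)² = (2*2*(-6) - 253)² = (-24 - 253)² = (-277)² = 76729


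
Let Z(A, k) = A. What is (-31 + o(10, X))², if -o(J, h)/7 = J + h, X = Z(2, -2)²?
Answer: 16641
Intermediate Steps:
X = 4 (X = 2² = 4)
o(J, h) = -7*J - 7*h (o(J, h) = -7*(J + h) = -7*J - 7*h)
(-31 + o(10, X))² = (-31 + (-7*10 - 7*4))² = (-31 + (-70 - 28))² = (-31 - 98)² = (-129)² = 16641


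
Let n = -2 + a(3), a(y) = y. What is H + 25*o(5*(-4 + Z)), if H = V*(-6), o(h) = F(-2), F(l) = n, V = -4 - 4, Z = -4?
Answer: 73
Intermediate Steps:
V = -8
n = 1 (n = -2 + 3 = 1)
F(l) = 1
o(h) = 1
H = 48 (H = -8*(-6) = 48)
H + 25*o(5*(-4 + Z)) = 48 + 25*1 = 48 + 25 = 73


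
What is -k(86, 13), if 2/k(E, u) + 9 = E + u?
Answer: -1/45 ≈ -0.022222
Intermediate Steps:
k(E, u) = 2/(-9 + E + u) (k(E, u) = 2/(-9 + (E + u)) = 2/(-9 + E + u))
-k(86, 13) = -2/(-9 + 86 + 13) = -2/90 = -1*1/45 = -1/45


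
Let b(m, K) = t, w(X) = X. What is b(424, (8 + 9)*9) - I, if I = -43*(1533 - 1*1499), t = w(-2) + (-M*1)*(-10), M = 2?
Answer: 1480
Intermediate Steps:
t = 18 (t = -2 + (-1*2*1)*(-10) = -2 - 2*1*(-10) = -2 - 2*(-10) = -2 + 20 = 18)
I = -1462 (I = -43*(1533 - 1499) = -43*34 = -1462)
b(m, K) = 18
b(424, (8 + 9)*9) - I = 18 - 1*(-1462) = 18 + 1462 = 1480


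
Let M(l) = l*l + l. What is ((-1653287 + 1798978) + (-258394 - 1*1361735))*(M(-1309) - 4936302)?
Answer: 4753779788940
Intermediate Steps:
M(l) = l + l² (M(l) = l² + l = l + l²)
((-1653287 + 1798978) + (-258394 - 1*1361735))*(M(-1309) - 4936302) = ((-1653287 + 1798978) + (-258394 - 1*1361735))*(-1309*(1 - 1309) - 4936302) = (145691 + (-258394 - 1361735))*(-1309*(-1308) - 4936302) = (145691 - 1620129)*(1712172 - 4936302) = -1474438*(-3224130) = 4753779788940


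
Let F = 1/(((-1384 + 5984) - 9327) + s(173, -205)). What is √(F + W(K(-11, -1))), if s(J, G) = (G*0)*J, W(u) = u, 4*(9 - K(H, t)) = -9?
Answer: √1005484897/9454 ≈ 3.3541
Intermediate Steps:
K(H, t) = 45/4 (K(H, t) = 9 - ¼*(-9) = 9 + 9/4 = 45/4)
s(J, G) = 0 (s(J, G) = 0*J = 0)
F = -1/4727 (F = 1/(((-1384 + 5984) - 9327) + 0) = 1/((4600 - 9327) + 0) = 1/(-4727 + 0) = 1/(-4727) = -1/4727 ≈ -0.00021155)
√(F + W(K(-11, -1))) = √(-1/4727 + 45/4) = √(212711/18908) = √1005484897/9454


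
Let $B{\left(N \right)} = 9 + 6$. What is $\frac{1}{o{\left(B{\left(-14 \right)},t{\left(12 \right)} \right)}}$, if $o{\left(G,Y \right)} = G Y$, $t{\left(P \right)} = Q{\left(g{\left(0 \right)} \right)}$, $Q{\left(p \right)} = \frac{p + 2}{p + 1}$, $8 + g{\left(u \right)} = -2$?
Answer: $\frac{3}{40} \approx 0.075$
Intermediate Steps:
$g{\left(u \right)} = -10$ ($g{\left(u \right)} = -8 - 2 = -10$)
$B{\left(N \right)} = 15$
$Q{\left(p \right)} = \frac{2 + p}{1 + p}$
$t{\left(P \right)} = \frac{8}{9}$ ($t{\left(P \right)} = \frac{2 - 10}{1 - 10} = \frac{1}{-9} \left(-8\right) = \left(- \frac{1}{9}\right) \left(-8\right) = \frac{8}{9}$)
$\frac{1}{o{\left(B{\left(-14 \right)},t{\left(12 \right)} \right)}} = \frac{1}{15 \cdot \frac{8}{9}} = \frac{1}{\frac{40}{3}} = \frac{3}{40}$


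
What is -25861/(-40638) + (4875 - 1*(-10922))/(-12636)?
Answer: -4040755/6583356 ≈ -0.61378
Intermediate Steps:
-25861/(-40638) + (4875 - 1*(-10922))/(-12636) = -25861*(-1/40638) + (4875 + 10922)*(-1/12636) = 25861/40638 + 15797*(-1/12636) = 25861/40638 - 15797/12636 = -4040755/6583356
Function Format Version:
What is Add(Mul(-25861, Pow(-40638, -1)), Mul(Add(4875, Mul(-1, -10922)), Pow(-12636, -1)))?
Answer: Rational(-4040755, 6583356) ≈ -0.61378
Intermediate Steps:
Add(Mul(-25861, Pow(-40638, -1)), Mul(Add(4875, Mul(-1, -10922)), Pow(-12636, -1))) = Add(Mul(-25861, Rational(-1, 40638)), Mul(Add(4875, 10922), Rational(-1, 12636))) = Add(Rational(25861, 40638), Mul(15797, Rational(-1, 12636))) = Add(Rational(25861, 40638), Rational(-15797, 12636)) = Rational(-4040755, 6583356)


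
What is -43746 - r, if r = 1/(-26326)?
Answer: -1151657195/26326 ≈ -43746.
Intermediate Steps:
r = -1/26326 ≈ -3.7985e-5
-43746 - r = -43746 - 1*(-1/26326) = -43746 + 1/26326 = -1151657195/26326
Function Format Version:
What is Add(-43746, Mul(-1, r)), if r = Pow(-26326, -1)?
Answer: Rational(-1151657195, 26326) ≈ -43746.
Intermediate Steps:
r = Rational(-1, 26326) ≈ -3.7985e-5
Add(-43746, Mul(-1, r)) = Add(-43746, Mul(-1, Rational(-1, 26326))) = Add(-43746, Rational(1, 26326)) = Rational(-1151657195, 26326)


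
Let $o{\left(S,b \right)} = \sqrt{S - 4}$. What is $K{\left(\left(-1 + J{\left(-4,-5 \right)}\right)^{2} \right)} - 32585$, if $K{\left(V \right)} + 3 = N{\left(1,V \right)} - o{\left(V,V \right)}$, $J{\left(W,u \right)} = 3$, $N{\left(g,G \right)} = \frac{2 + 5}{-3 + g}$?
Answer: $- \frac{65183}{2} \approx -32592.0$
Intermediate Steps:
$o{\left(S,b \right)} = \sqrt{-4 + S}$
$N{\left(g,G \right)} = \frac{7}{-3 + g}$
$K{\left(V \right)} = - \frac{13}{2} - \sqrt{-4 + V}$ ($K{\left(V \right)} = -3 - \left(\sqrt{-4 + V} - \frac{7}{-3 + 1}\right) = -3 - \left(\frac{7}{2} + \sqrt{-4 + V}\right) = - \frac{13}{2} - \sqrt{-4 + V}$)
$K{\left(\left(-1 + J{\left(-4,-5 \right)}\right)^{2} \right)} - 32585 = \left(- \frac{13}{2} - \sqrt{-4 + \left(-1 + 3\right)^{2}}\right) - 32585 = \left(- \frac{13}{2} - \sqrt{-4 + 2^{2}}\right) - 32585 = \left(- \frac{13}{2} - \sqrt{-4 + 4}\right) - 32585 = \left(- \frac{13}{2} - \sqrt{0}\right) - 32585 = \left(- \frac{13}{2} - 0\right) - 32585 = \left(- \frac{13}{2} + 0\right) - 32585 = - \frac{13}{2} - 32585 = - \frac{65183}{2}$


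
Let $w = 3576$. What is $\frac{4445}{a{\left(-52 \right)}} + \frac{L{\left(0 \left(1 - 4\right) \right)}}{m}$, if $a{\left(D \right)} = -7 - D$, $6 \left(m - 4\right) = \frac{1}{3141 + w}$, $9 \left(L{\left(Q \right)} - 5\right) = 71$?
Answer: $\frac{147989833}{1450881} \approx 102.0$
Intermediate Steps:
$L{\left(Q \right)} = \frac{116}{9}$ ($L{\left(Q \right)} = 5 + \frac{1}{9} \cdot 71 = 5 + \frac{71}{9} = \frac{116}{9}$)
$m = \frac{161209}{40302}$ ($m = 4 + \frac{1}{6 \left(3141 + 3576\right)} = 4 + \frac{1}{6 \cdot 6717} = 4 + \frac{1}{6} \cdot \frac{1}{6717} = 4 + \frac{1}{40302} = \frac{161209}{40302} \approx 4.0$)
$\frac{4445}{a{\left(-52 \right)}} + \frac{L{\left(0 \left(1 - 4\right) \right)}}{m} = \frac{4445}{-7 - -52} + \frac{116}{9 \cdot \frac{161209}{40302}} = \frac{4445}{-7 + 52} + \frac{116}{9} \cdot \frac{40302}{161209} = \frac{4445}{45} + \frac{519448}{161209} = 4445 \cdot \frac{1}{45} + \frac{519448}{161209} = \frac{889}{9} + \frac{519448}{161209} = \frac{147989833}{1450881}$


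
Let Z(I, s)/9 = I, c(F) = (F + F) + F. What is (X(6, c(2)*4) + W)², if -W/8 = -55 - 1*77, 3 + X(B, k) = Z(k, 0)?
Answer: 1610361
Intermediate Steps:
c(F) = 3*F (c(F) = 2*F + F = 3*F)
Z(I, s) = 9*I
X(B, k) = -3 + 9*k
W = 1056 (W = -8*(-55 - 1*77) = -8*(-55 - 77) = -8*(-132) = 1056)
(X(6, c(2)*4) + W)² = ((-3 + 9*((3*2)*4)) + 1056)² = ((-3 + 9*(6*4)) + 1056)² = ((-3 + 9*24) + 1056)² = ((-3 + 216) + 1056)² = (213 + 1056)² = 1269² = 1610361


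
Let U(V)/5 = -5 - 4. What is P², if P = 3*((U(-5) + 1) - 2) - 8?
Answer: 21316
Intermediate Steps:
U(V) = -45 (U(V) = 5*(-5 - 4) = 5*(-9) = -45)
P = -146 (P = 3*((-45 + 1) - 2) - 8 = 3*(-44 - 2) - 8 = 3*(-46) - 8 = -138 - 8 = -146)
P² = (-146)² = 21316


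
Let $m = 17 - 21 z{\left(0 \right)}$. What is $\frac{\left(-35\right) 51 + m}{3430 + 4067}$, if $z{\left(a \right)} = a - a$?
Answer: $- \frac{104}{441} \approx -0.23583$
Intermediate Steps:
$z{\left(a \right)} = 0$
$m = 17$ ($m = 17 - 0 = 17 + 0 = 17$)
$\frac{\left(-35\right) 51 + m}{3430 + 4067} = \frac{\left(-35\right) 51 + 17}{3430 + 4067} = \frac{-1785 + 17}{7497} = \left(-1768\right) \frac{1}{7497} = - \frac{104}{441}$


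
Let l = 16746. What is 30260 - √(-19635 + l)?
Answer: 30260 - 3*I*√321 ≈ 30260.0 - 53.749*I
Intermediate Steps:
30260 - √(-19635 + l) = 30260 - √(-19635 + 16746) = 30260 - √(-2889) = 30260 - 3*I*√321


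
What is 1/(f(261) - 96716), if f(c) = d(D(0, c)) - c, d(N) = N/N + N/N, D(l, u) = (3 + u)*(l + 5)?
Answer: -1/96975 ≈ -1.0312e-5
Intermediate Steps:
D(l, u) = (3 + u)*(5 + l)
d(N) = 2 (d(N) = 1 + 1 = 2)
f(c) = 2 - c
1/(f(261) - 96716) = 1/((2 - 1*261) - 96716) = 1/((2 - 261) - 96716) = 1/(-259 - 96716) = 1/(-96975) = -1/96975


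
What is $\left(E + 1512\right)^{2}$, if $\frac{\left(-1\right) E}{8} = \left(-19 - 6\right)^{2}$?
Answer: $12166144$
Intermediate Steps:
$E = -5000$ ($E = - 8 \left(-19 - 6\right)^{2} = - 8 \left(-25\right)^{2} = \left(-8\right) 625 = -5000$)
$\left(E + 1512\right)^{2} = \left(-5000 + 1512\right)^{2} = \left(-3488\right)^{2} = 12166144$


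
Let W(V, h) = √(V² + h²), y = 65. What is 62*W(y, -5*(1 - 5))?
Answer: 310*√185 ≈ 4216.5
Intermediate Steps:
62*W(y, -5*(1 - 5)) = 62*√(65² + (-5*(1 - 5))²) = 62*√(4225 + (-5*(-4))²) = 62*√(4225 + 20²) = 62*√(4225 + 400) = 62*√4625 = 62*(5*√185) = 310*√185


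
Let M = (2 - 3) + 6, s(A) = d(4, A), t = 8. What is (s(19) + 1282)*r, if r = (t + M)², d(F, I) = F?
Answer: 217334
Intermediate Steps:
s(A) = 4
M = 5 (M = -1 + 6 = 5)
r = 169 (r = (8 + 5)² = 13² = 169)
(s(19) + 1282)*r = (4 + 1282)*169 = 1286*169 = 217334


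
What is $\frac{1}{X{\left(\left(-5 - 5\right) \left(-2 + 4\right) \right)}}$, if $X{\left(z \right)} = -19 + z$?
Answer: $- \frac{1}{39} \approx -0.025641$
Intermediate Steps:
$\frac{1}{X{\left(\left(-5 - 5\right) \left(-2 + 4\right) \right)}} = \frac{1}{-19 + \left(-5 - 5\right) \left(-2 + 4\right)} = \frac{1}{-19 + \left(-5 - 5\right) 2} = \frac{1}{-19 - 20} = \frac{1}{-39} = - \frac{1}{39}$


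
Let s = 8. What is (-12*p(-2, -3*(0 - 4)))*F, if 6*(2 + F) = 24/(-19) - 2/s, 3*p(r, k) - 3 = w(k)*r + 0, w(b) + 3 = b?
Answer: -5135/38 ≈ -135.13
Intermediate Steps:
w(b) = -3 + b
p(r, k) = 1 + r*(-3 + k)/3 (p(r, k) = 1 + ((-3 + k)*r + 0)/3 = 1 + (r*(-3 + k) + 0)/3 = 1 + (r*(-3 + k))/3 = 1 + r*(-3 + k)/3)
F = -1027/456 (F = -2 + (24/(-19) - 2/8)/6 = -2 + (24*(-1/19) - 2*1/8)/6 = -2 + (-24/19 - 1/4)/6 = -2 + (1/6)*(-115/76) = -2 - 115/456 = -1027/456 ≈ -2.2522)
(-12*p(-2, -3*(0 - 4)))*F = -12*(1 + (1/3)*(-2)*(-3 - 3*(0 - 4)))*(-1027/456) = -12*(1 + (1/3)*(-2)*(-3 - 3*(-4)))*(-1027/456) = -12*(1 + (1/3)*(-2)*(-3 + 12))*(-1027/456) = -12*(1 + (1/3)*(-2)*9)*(-1027/456) = -12*(1 - 6)*(-1027/456) = -12*(-5)*(-1027/456) = 60*(-1027/456) = -5135/38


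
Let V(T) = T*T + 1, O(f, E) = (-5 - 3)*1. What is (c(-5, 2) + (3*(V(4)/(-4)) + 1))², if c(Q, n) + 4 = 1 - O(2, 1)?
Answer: 729/16 ≈ 45.563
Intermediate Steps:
O(f, E) = -8 (O(f, E) = -8*1 = -8)
V(T) = 1 + T² (V(T) = T² + 1 = 1 + T²)
c(Q, n) = 5 (c(Q, n) = -4 + (1 - 1*(-8)) = -4 + (1 + 8) = -4 + 9 = 5)
(c(-5, 2) + (3*(V(4)/(-4)) + 1))² = (5 + (3*((1 + 4²)/(-4)) + 1))² = (5 + (3*((1 + 16)*(-¼)) + 1))² = (5 + (3*(17*(-¼)) + 1))² = (5 + (3*(-17/4) + 1))² = (5 + (-51/4 + 1))² = (5 - 47/4)² = (-27/4)² = 729/16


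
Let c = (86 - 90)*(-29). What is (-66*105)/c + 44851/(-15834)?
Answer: -495398/7917 ≈ -62.574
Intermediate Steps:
c = 116 (c = -4*(-29) = 116)
(-66*105)/c + 44851/(-15834) = -66*105/116 + 44851/(-15834) = -6930*1/116 + 44851*(-1/15834) = -3465/58 - 44851/15834 = -495398/7917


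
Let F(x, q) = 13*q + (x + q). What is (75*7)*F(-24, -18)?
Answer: -144900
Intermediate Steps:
F(x, q) = x + 14*q (F(x, q) = 13*q + (q + x) = x + 14*q)
(75*7)*F(-24, -18) = (75*7)*(-24 + 14*(-18)) = 525*(-24 - 252) = 525*(-276) = -144900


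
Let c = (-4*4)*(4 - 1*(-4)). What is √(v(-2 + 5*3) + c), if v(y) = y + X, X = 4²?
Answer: 3*I*√11 ≈ 9.9499*I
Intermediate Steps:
X = 16
v(y) = 16 + y (v(y) = y + 16 = 16 + y)
c = -128 (c = -16*(4 + 4) = -16*8 = -128)
√(v(-2 + 5*3) + c) = √((16 + (-2 + 5*3)) - 128) = √((16 + (-2 + 15)) - 128) = √((16 + 13) - 128) = √(29 - 128) = √(-99) = 3*I*√11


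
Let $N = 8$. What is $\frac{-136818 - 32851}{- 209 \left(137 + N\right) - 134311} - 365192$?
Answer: $- \frac{60116276603}{164616} \approx -3.6519 \cdot 10^{5}$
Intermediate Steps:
$\frac{-136818 - 32851}{- 209 \left(137 + N\right) - 134311} - 365192 = \frac{-136818 - 32851}{- 209 \left(137 + 8\right) - 134311} - 365192 = - \frac{169669}{\left(-209\right) 145 - 134311} - 365192 = - \frac{169669}{-30305 - 134311} - 365192 = - \frac{169669}{-164616} - 365192 = \left(-169669\right) \left(- \frac{1}{164616}\right) - 365192 = \frac{169669}{164616} - 365192 = - \frac{60116276603}{164616}$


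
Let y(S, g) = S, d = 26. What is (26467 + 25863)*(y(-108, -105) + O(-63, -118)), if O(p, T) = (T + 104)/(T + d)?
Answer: -129804565/23 ≈ -5.6437e+6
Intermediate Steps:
O(p, T) = (104 + T)/(26 + T) (O(p, T) = (T + 104)/(T + 26) = (104 + T)/(26 + T))
(26467 + 25863)*(y(-108, -105) + O(-63, -118)) = (26467 + 25863)*(-108 + (104 - 118)/(26 - 118)) = 52330*(-108 - 14/(-92)) = 52330*(-108 - 1/92*(-14)) = 52330*(-108 + 7/46) = 52330*(-4961/46) = -129804565/23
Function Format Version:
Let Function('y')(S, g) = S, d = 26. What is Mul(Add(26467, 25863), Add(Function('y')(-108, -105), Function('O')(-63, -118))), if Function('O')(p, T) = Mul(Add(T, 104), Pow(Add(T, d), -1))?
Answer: Rational(-129804565, 23) ≈ -5.6437e+6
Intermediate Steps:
Function('O')(p, T) = Mul(Pow(Add(26, T), -1), Add(104, T)) (Function('O')(p, T) = Mul(Add(T, 104), Pow(Add(T, 26), -1)) = Mul(Add(104, T), Pow(Add(26, T), -1)) = Mul(Pow(Add(26, T), -1), Add(104, T)))
Mul(Add(26467, 25863), Add(Function('y')(-108, -105), Function('O')(-63, -118))) = Mul(Add(26467, 25863), Add(-108, Mul(Pow(Add(26, -118), -1), Add(104, -118)))) = Mul(52330, Add(-108, Mul(Pow(-92, -1), -14))) = Mul(52330, Add(-108, Mul(Rational(-1, 92), -14))) = Mul(52330, Add(-108, Rational(7, 46))) = Mul(52330, Rational(-4961, 46)) = Rational(-129804565, 23)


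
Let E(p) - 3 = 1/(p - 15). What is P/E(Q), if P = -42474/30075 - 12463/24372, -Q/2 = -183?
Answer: -18330013689/28613675800 ≈ -0.64060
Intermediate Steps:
Q = 366 (Q = -2*(-183) = 366)
E(p) = 3 + 1/(-15 + p) (E(p) = 3 + 1/(p - 15) = 3 + 1/(-15 + p))
P = -470000351/244329300 (P = -42474*1/30075 - 12463*1/24372 = -14158/10025 - 12463/24372 = -470000351/244329300 ≈ -1.9236)
P/E(Q) = -470000351*(-15 + 366)/(-44 + 3*366)/244329300 = -470000351*351/(-44 + 1098)/244329300 = -470000351/(244329300*((1/351)*1054)) = -470000351/(244329300*1054/351) = -470000351/244329300*351/1054 = -18330013689/28613675800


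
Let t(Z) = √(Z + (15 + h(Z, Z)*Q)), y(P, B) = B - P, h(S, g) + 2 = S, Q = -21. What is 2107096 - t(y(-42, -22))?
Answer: 2107096 - 7*I*√7 ≈ 2.1071e+6 - 18.52*I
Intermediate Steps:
h(S, g) = -2 + S
t(Z) = √(57 - 20*Z) (t(Z) = √(Z + (15 + (-2 + Z)*(-21))) = √(Z + (15 + (42 - 21*Z))) = √(Z + (57 - 21*Z)) = √(57 - 20*Z))
2107096 - t(y(-42, -22)) = 2107096 - √(57 - 20*(-22 - 1*(-42))) = 2107096 - √(57 - 20*(-22 + 42)) = 2107096 - √(57 - 20*20) = 2107096 - √(57 - 400) = 2107096 - √(-343) = 2107096 - 7*I*√7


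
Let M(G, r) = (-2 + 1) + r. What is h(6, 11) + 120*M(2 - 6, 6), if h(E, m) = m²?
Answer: 721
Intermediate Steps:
M(G, r) = -1 + r
h(6, 11) + 120*M(2 - 6, 6) = 11² + 120*(-1 + 6) = 121 + 120*5 = 121 + 600 = 721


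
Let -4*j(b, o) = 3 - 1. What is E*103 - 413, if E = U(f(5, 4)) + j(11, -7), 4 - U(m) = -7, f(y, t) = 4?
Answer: 1337/2 ≈ 668.50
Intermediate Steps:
j(b, o) = -½ (j(b, o) = -(3 - 1)/4 = -¼*2 = -½)
U(m) = 11 (U(m) = 4 - 1*(-7) = 4 + 7 = 11)
E = 21/2 (E = 11 - ½ = 21/2 ≈ 10.500)
E*103 - 413 = (21/2)*103 - 413 = 2163/2 - 413 = 1337/2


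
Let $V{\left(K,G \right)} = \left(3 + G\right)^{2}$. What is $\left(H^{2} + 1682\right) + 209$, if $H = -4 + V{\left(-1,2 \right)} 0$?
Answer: $1907$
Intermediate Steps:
$H = -4$ ($H = -4 + \left(3 + 2\right)^{2} \cdot 0 = -4 + 5^{2} \cdot 0 = -4 + 25 \cdot 0 = -4 + 0 = -4$)
$\left(H^{2} + 1682\right) + 209 = \left(\left(-4\right)^{2} + 1682\right) + 209 = \left(16 + 1682\right) + 209 = 1698 + 209 = 1907$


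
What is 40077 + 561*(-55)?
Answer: 9222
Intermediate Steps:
40077 + 561*(-55) = 40077 - 30855 = 9222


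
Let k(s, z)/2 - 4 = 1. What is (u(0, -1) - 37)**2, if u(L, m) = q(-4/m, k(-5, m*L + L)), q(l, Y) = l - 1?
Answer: 1156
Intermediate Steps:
k(s, z) = 10 (k(s, z) = 8 + 2*1 = 8 + 2 = 10)
q(l, Y) = -1 + l
u(L, m) = -1 - 4/m
(u(0, -1) - 37)**2 = ((-4 - 1*(-1))/(-1) - 37)**2 = (-(-4 + 1) - 37)**2 = (-1*(-3) - 37)**2 = (3 - 37)**2 = (-34)**2 = 1156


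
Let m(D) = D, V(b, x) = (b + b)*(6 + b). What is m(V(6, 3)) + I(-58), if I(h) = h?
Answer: 86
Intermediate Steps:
V(b, x) = 2*b*(6 + b) (V(b, x) = (2*b)*(6 + b) = 2*b*(6 + b))
m(V(6, 3)) + I(-58) = 2*6*(6 + 6) - 58 = 2*6*12 - 58 = 144 - 58 = 86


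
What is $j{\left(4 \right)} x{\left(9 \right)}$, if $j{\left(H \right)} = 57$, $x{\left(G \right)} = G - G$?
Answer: $0$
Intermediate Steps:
$x{\left(G \right)} = 0$
$j{\left(4 \right)} x{\left(9 \right)} = 57 \cdot 0 = 0$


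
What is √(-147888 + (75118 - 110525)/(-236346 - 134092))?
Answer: I*√20293815913887206/370438 ≈ 384.56*I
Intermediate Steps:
√(-147888 + (75118 - 110525)/(-236346 - 134092)) = √(-147888 - 35407/(-370438)) = √(-147888 - 35407*(-1/370438)) = √(-147888 + 35407/370438) = √(-54783299537/370438) = I*√20293815913887206/370438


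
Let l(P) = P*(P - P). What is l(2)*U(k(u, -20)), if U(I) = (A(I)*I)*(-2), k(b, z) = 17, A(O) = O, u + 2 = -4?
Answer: 0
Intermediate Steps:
l(P) = 0 (l(P) = P*0 = 0)
u = -6 (u = -2 - 4 = -6)
U(I) = -2*I² (U(I) = (I*I)*(-2) = I²*(-2) = -2*I²)
l(2)*U(k(u, -20)) = 0*(-2*17²) = 0*(-2*289) = 0*(-578) = 0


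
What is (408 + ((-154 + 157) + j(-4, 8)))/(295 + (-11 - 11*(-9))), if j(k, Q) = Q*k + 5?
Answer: 384/383 ≈ 1.0026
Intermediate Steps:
j(k, Q) = 5 + Q*k
(408 + ((-154 + 157) + j(-4, 8)))/(295 + (-11 - 11*(-9))) = (408 + ((-154 + 157) + (5 + 8*(-4))))/(295 + (-11 - 11*(-9))) = (408 + (3 + (5 - 32)))/(295 + (-11 + 99)) = (408 + (3 - 27))/(295 + 88) = (408 - 24)/383 = 384*(1/383) = 384/383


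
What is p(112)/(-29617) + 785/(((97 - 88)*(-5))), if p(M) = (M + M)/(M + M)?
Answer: -4649878/266553 ≈ -17.444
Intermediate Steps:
p(M) = 1 (p(M) = (2*M)/((2*M)) = (2*M)*(1/(2*M)) = 1)
p(112)/(-29617) + 785/(((97 - 88)*(-5))) = 1/(-29617) + 785/(((97 - 88)*(-5))) = 1*(-1/29617) + 785/((9*(-5))) = -1/29617 + 785/(-45) = -1/29617 + 785*(-1/45) = -1/29617 - 157/9 = -4649878/266553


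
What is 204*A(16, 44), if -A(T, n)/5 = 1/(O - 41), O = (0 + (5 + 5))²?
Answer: -1020/59 ≈ -17.288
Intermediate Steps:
O = 100 (O = (0 + 10)² = 10² = 100)
A(T, n) = -5/59 (A(T, n) = -5/(100 - 41) = -5/59)
204*A(16, 44) = 204*(-5/59) = -1020/59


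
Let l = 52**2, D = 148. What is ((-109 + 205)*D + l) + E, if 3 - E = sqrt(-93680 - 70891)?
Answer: 16915 - I*sqrt(164571) ≈ 16915.0 - 405.67*I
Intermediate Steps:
l = 2704
E = 3 - I*sqrt(164571) (E = 3 - sqrt(-93680 - 70891) = 3 - sqrt(-164571) = 3 - I*sqrt(164571) ≈ 3.0 - 405.67*I)
((-109 + 205)*D + l) + E = ((-109 + 205)*148 + 2704) + (3 - I*sqrt(164571)) = (96*148 + 2704) + (3 - I*sqrt(164571)) = (14208 + 2704) + (3 - I*sqrt(164571)) = 16912 + (3 - I*sqrt(164571)) = 16915 - I*sqrt(164571)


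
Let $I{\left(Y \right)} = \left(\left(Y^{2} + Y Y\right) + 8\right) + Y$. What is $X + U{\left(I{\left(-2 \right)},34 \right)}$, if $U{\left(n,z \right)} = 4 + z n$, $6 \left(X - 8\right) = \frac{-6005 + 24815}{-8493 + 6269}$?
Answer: $\frac{1082177}{2224} \approx 486.59$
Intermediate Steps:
$X = \frac{14657}{2224}$ ($X = 8 + \frac{\left(-6005 + 24815\right) \frac{1}{-8493 + 6269}}{6} = 8 + \frac{18810 \frac{1}{-2224}}{6} = 8 + \frac{18810 \left(- \frac{1}{2224}\right)}{6} = 8 + \frac{1}{6} \left(- \frac{9405}{1112}\right) = 8 - \frac{3135}{2224} = \frac{14657}{2224} \approx 6.5904$)
$I{\left(Y \right)} = 8 + Y + 2 Y^{2}$ ($I{\left(Y \right)} = \left(\left(Y^{2} + Y^{2}\right) + 8\right) + Y = \left(2 Y^{2} + 8\right) + Y = \left(8 + 2 Y^{2}\right) + Y = 8 + Y + 2 Y^{2}$)
$U{\left(n,z \right)} = 4 + n z$
$X + U{\left(I{\left(-2 \right)},34 \right)} = \frac{14657}{2224} + \left(4 + \left(8 - 2 + 2 \left(-2\right)^{2}\right) 34\right) = \frac{14657}{2224} + \left(4 + \left(8 - 2 + 2 \cdot 4\right) 34\right) = \frac{14657}{2224} + \left(4 + \left(8 - 2 + 8\right) 34\right) = \frac{14657}{2224} + \left(4 + 14 \cdot 34\right) = \frac{14657}{2224} + \left(4 + 476\right) = \frac{14657}{2224} + 480 = \frac{1082177}{2224}$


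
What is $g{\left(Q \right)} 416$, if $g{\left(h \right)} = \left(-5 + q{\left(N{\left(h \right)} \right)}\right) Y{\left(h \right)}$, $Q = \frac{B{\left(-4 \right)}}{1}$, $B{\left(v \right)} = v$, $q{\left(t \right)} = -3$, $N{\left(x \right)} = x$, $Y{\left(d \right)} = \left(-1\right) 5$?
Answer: $16640$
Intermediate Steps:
$Y{\left(d \right)} = -5$
$Q = -4$ ($Q = - \frac{4}{1} = \left(-4\right) 1 = -4$)
$g{\left(h \right)} = 40$ ($g{\left(h \right)} = \left(-5 - 3\right) \left(-5\right) = \left(-8\right) \left(-5\right) = 40$)
$g{\left(Q \right)} 416 = 40 \cdot 416 = 16640$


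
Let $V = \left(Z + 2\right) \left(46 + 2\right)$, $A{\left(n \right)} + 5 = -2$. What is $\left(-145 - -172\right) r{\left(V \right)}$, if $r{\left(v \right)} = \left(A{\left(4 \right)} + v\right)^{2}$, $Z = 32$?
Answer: $71296875$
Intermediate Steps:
$A{\left(n \right)} = -7$ ($A{\left(n \right)} = -5 - 2 = -7$)
$V = 1632$ ($V = \left(32 + 2\right) \left(46 + 2\right) = 34 \cdot 48 = 1632$)
$r{\left(v \right)} = \left(-7 + v\right)^{2}$
$\left(-145 - -172\right) r{\left(V \right)} = \left(-145 - -172\right) \left(-7 + 1632\right)^{2} = \left(-145 + 172\right) 1625^{2} = 27 \cdot 2640625 = 71296875$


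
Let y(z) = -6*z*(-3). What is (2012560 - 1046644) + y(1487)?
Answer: 992682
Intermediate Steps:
y(z) = 18*z
(2012560 - 1046644) + y(1487) = (2012560 - 1046644) + 18*1487 = 965916 + 26766 = 992682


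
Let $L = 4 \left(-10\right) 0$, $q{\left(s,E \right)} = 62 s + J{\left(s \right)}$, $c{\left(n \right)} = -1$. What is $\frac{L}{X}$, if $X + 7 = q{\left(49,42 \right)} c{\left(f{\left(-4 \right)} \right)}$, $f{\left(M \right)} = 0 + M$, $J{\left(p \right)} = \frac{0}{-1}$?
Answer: $0$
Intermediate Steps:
$J{\left(p \right)} = 0$ ($J{\left(p \right)} = 0 \left(-1\right) = 0$)
$f{\left(M \right)} = M$
$q{\left(s,E \right)} = 62 s$ ($q{\left(s,E \right)} = 62 s + 0 = 62 s$)
$X = -3045$ ($X = -7 + 62 \cdot 49 \left(-1\right) = -7 + 3038 \left(-1\right) = -7 - 3038 = -3045$)
$L = 0$ ($L = \left(-40\right) 0 = 0$)
$\frac{L}{X} = \frac{0}{-3045} = 0 \left(- \frac{1}{3045}\right) = 0$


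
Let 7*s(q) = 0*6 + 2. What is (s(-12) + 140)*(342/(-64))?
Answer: -83961/112 ≈ -749.65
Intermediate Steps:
s(q) = 2/7 (s(q) = (0*6 + 2)/7 = (0 + 2)/7 = (⅐)*2 = 2/7)
(s(-12) + 140)*(342/(-64)) = (2/7 + 140)*(342/(-64)) = 982*(342*(-1/64))/7 = (982/7)*(-171/32) = -83961/112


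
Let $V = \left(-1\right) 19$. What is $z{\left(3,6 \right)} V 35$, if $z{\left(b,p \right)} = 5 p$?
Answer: $-19950$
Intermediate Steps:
$V = -19$
$z{\left(3,6 \right)} V 35 = 5 \cdot 6 \left(-19\right) 35 = 30 \left(-19\right) 35 = \left(-570\right) 35 = -19950$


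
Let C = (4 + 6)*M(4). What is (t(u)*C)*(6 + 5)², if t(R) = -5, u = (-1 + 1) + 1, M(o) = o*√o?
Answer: -48400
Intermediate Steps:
M(o) = o^(3/2)
u = 1 (u = 0 + 1 = 1)
C = 80 (C = (4 + 6)*4^(3/2) = 10*8 = 80)
(t(u)*C)*(6 + 5)² = (-5*80)*(6 + 5)² = -400*11² = -400*121 = -48400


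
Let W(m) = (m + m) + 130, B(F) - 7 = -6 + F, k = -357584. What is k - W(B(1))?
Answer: -357718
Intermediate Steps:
B(F) = 1 + F (B(F) = 7 + (-6 + F) = 1 + F)
W(m) = 130 + 2*m (W(m) = 2*m + 130 = 130 + 2*m)
k - W(B(1)) = -357584 - (130 + 2*(1 + 1)) = -357584 - (130 + 2*2) = -357584 - (130 + 4) = -357584 - 1*134 = -357584 - 134 = -357718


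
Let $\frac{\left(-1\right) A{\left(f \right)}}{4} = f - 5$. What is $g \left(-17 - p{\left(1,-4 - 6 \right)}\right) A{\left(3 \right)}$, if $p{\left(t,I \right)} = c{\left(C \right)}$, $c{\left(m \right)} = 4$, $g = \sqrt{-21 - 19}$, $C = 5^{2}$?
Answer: $- 336 i \sqrt{10} \approx - 1062.5 i$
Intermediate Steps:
$A{\left(f \right)} = 20 - 4 f$ ($A{\left(f \right)} = - 4 \left(f - 5\right) = - 4 \left(-5 + f\right) = 20 - 4 f$)
$C = 25$
$g = 2 i \sqrt{10}$ ($g = \sqrt{-40} = 2 i \sqrt{10} \approx 6.3246 i$)
$p{\left(t,I \right)} = 4$
$g \left(-17 - p{\left(1,-4 - 6 \right)}\right) A{\left(3 \right)} = 2 i \sqrt{10} \left(-17 - 4\right) \left(20 - 12\right) = 2 i \sqrt{10} \left(-21\right) 8 = - 42 i \sqrt{10} \cdot 8 = - 336 i \sqrt{10}$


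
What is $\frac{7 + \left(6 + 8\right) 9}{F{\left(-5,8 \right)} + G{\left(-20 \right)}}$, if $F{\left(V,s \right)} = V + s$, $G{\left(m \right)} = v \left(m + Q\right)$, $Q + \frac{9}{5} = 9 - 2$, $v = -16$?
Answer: $\frac{665}{1199} \approx 0.55463$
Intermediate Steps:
$Q = \frac{26}{5}$ ($Q = - \frac{9}{5} + \left(9 - 2\right) = - \frac{9}{5} + 7 = \frac{26}{5} \approx 5.2$)
$G{\left(m \right)} = - \frac{416}{5} - 16 m$ ($G{\left(m \right)} = - 16 \left(m + \frac{26}{5}\right) = - 16 \left(\frac{26}{5} + m\right) = - \frac{416}{5} - 16 m$)
$\frac{7 + \left(6 + 8\right) 9}{F{\left(-5,8 \right)} + G{\left(-20 \right)}} = \frac{7 + \left(6 + 8\right) 9}{\left(-5 + 8\right) - - \frac{1184}{5}} = \frac{7 + 14 \cdot 9}{3 + \left(- \frac{416}{5} + 320\right)} = \frac{7 + 126}{3 + \frac{1184}{5}} = \frac{133}{\frac{1199}{5}} = 133 \cdot \frac{5}{1199} = \frac{665}{1199}$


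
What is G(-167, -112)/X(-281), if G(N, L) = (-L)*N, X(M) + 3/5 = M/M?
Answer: -46760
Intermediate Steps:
X(M) = ⅖ (X(M) = -⅗ + M/M = -⅗ + 1 = ⅖)
G(N, L) = -L*N
G(-167, -112)/X(-281) = (-1*(-112)*(-167))/(⅖) = -18704*5/2 = -46760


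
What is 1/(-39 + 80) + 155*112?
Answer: 711761/41 ≈ 17360.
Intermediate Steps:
1/(-39 + 80) + 155*112 = 1/41 + 17360 = 711761/41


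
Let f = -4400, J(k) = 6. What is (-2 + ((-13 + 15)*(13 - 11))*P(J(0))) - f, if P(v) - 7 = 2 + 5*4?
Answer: 4514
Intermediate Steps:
P(v) = 29 (P(v) = 7 + (2 + 5*4) = 7 + (2 + 20) = 7 + 22 = 29)
(-2 + ((-13 + 15)*(13 - 11))*P(J(0))) - f = (-2 + ((-13 + 15)*(13 - 11))*29) - 1*(-4400) = (-2 + (2*2)*29) + 4400 = (-2 + 4*29) + 4400 = (-2 + 116) + 4400 = 114 + 4400 = 4514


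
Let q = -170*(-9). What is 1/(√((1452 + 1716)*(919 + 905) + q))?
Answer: √642218/1926654 ≈ 0.00041595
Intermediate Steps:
q = 1530
1/(√((1452 + 1716)*(919 + 905) + q)) = 1/(√((1452 + 1716)*(919 + 905) + 1530)) = 1/(√(3168*1824 + 1530)) = 1/(√(5778432 + 1530)) = 1/(√5779962) = 1/(3*√642218) = √642218/1926654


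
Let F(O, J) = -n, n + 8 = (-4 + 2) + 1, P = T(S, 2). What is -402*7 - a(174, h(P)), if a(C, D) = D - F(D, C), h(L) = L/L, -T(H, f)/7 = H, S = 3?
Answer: -2806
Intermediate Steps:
T(H, f) = -7*H
P = -21 (P = -7*3 = -21)
n = -9 (n = -8 + ((-4 + 2) + 1) = -8 + (-2 + 1) = -8 - 1 = -9)
h(L) = 1
F(O, J) = 9 (F(O, J) = -1*(-9) = 9)
a(C, D) = -9 + D (a(C, D) = D - 1*9 = D - 9 = -9 + D)
-402*7 - a(174, h(P)) = -402*7 - (-9 + 1) = -2814 - 1*(-8) = -2814 + 8 = -2806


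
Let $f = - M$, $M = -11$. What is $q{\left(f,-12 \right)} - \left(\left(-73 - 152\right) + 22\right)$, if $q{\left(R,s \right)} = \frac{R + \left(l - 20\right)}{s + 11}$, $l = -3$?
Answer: $215$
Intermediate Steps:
$f = 11$ ($f = \left(-1\right) \left(-11\right) = 11$)
$q{\left(R,s \right)} = \frac{-23 + R}{11 + s}$ ($q{\left(R,s \right)} = \frac{R - 23}{s + 11} = \frac{R - 23}{11 + s} = \frac{-23 + R}{11 + s}$)
$q{\left(f,-12 \right)} - \left(\left(-73 - 152\right) + 22\right) = \frac{-23 + 11}{11 - 12} - \left(\left(-73 - 152\right) + 22\right) = \frac{1}{-1} \left(-12\right) - \left(-225 + 22\right) = \left(-1\right) \left(-12\right) - -203 = 12 + 203 = 215$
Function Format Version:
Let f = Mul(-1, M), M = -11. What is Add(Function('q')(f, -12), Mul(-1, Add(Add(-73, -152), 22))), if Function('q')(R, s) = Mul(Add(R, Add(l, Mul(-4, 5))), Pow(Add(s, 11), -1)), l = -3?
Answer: 215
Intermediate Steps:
f = 11 (f = Mul(-1, -11) = 11)
Function('q')(R, s) = Mul(Pow(Add(11, s), -1), Add(-23, R)) (Function('q')(R, s) = Mul(Add(R, Add(-3, Mul(-4, 5))), Pow(Add(s, 11), -1)) = Mul(Add(R, Add(-3, -20)), Pow(Add(11, s), -1)) = Mul(Add(R, -23), Pow(Add(11, s), -1)) = Mul(Add(-23, R), Pow(Add(11, s), -1)) = Mul(Pow(Add(11, s), -1), Add(-23, R)))
Add(Function('q')(f, -12), Mul(-1, Add(Add(-73, -152), 22))) = Add(Mul(Pow(Add(11, -12), -1), Add(-23, 11)), Mul(-1, Add(Add(-73, -152), 22))) = Add(Mul(Pow(-1, -1), -12), Mul(-1, Add(-225, 22))) = Add(Mul(-1, -12), Mul(-1, -203)) = Add(12, 203) = 215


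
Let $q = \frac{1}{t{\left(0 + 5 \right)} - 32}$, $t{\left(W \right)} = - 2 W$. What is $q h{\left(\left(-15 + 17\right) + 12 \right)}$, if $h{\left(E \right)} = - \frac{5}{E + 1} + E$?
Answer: $- \frac{41}{126} \approx -0.3254$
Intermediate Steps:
$q = - \frac{1}{42}$ ($q = \frac{1}{- 2 \left(0 + 5\right) - 32} = \frac{1}{\left(-2\right) 5 - 32} = \frac{1}{-10 - 32} = \frac{1}{-42} = - \frac{1}{42} \approx -0.02381$)
$h{\left(E \right)} = E - \frac{5}{1 + E}$ ($h{\left(E \right)} = - \frac{5}{1 + E} + E = E - \frac{5}{1 + E}$)
$q h{\left(\left(-15 + 17\right) + 12 \right)} = - \frac{\frac{1}{1 + \left(\left(-15 + 17\right) + 12\right)} \left(-5 + \left(\left(-15 + 17\right) + 12\right) + \left(\left(-15 + 17\right) + 12\right)^{2}\right)}{42} = - \frac{\frac{1}{1 + \left(2 + 12\right)} \left(-5 + \left(2 + 12\right) + \left(2 + 12\right)^{2}\right)}{42} = - \frac{\frac{1}{1 + 14} \left(-5 + 14 + 14^{2}\right)}{42} = - \frac{\frac{1}{15} \left(-5 + 14 + 196\right)}{42} = - \frac{\frac{1}{15} \cdot 205}{42} = \left(- \frac{1}{42}\right) \frac{41}{3} = - \frac{41}{126}$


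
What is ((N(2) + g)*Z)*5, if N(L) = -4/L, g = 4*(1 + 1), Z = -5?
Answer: -150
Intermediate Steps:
g = 8 (g = 4*2 = 8)
((N(2) + g)*Z)*5 = ((-4/2 + 8)*(-5))*5 = ((-4*1/2 + 8)*(-5))*5 = ((-2 + 8)*(-5))*5 = (6*(-5))*5 = -30*5 = -150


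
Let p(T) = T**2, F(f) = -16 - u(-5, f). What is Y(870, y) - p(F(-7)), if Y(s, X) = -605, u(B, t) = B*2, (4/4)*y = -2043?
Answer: -641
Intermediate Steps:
y = -2043
u(B, t) = 2*B
F(f) = -6 (F(f) = -16 - 2*(-5) = -16 - 1*(-10) = -16 + 10 = -6)
Y(870, y) - p(F(-7)) = -605 - 1*(-6)**2 = -605 - 1*36 = -605 - 36 = -641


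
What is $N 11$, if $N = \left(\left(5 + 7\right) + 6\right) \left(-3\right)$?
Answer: $-594$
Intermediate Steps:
$N = -54$ ($N = \left(12 + 6\right) \left(-3\right) = 18 \left(-3\right) = -54$)
$N 11 = \left(-54\right) 11 = -594$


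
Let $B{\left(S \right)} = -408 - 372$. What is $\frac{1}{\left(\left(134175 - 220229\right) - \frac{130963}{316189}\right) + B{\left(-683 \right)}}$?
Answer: $- \frac{316189}{27456086589} \approx -1.1516 \cdot 10^{-5}$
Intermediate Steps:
$B{\left(S \right)} = -780$
$\frac{1}{\left(\left(134175 - 220229\right) - \frac{130963}{316189}\right) + B{\left(-683 \right)}} = \frac{1}{\left(\left(134175 - 220229\right) - \frac{130963}{316189}\right) - 780} = \frac{1}{\left(-86054 - \frac{130963}{316189}\right) - 780} = \frac{1}{- \frac{27209459169}{316189} - 780} = \frac{1}{- \frac{27456086589}{316189}} = - \frac{316189}{27456086589}$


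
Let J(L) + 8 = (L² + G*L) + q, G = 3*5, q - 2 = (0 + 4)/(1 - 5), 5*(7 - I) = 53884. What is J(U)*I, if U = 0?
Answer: 376943/5 ≈ 75389.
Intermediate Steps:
I = -53849/5 (I = 7 - ⅕*53884 = 7 - 53884/5 = -53849/5 ≈ -10770.)
q = 1 (q = 2 + (0 + 4)/(1 - 5) = 2 + 4/(-4) = 2 + 4*(-¼) = 2 - 1 = 1)
G = 15
J(L) = -7 + L² + 15*L (J(L) = -8 + ((L² + 15*L) + 1) = -8 + (1 + L² + 15*L) = -7 + L² + 15*L)
J(U)*I = (-7 + 0² + 15*0)*(-53849/5) = (-7 + 0 + 0)*(-53849/5) = -7*(-53849/5) = 376943/5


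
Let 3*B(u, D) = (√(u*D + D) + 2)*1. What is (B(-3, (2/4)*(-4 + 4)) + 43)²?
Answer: 17161/9 ≈ 1906.8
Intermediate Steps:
B(u, D) = ⅔ + √(D + D*u)/3 (B(u, D) = ((√(u*D + D) + 2)*1)/3 = ((√(D*u + D) + 2)*1)/3 = ((√(D + D*u) + 2)*1)/3 = ((2 + √(D + D*u))*1)/3 = (2 + √(D + D*u))/3 = ⅔ + √(D + D*u)/3)
(B(-3, (2/4)*(-4 + 4)) + 43)² = ((⅔ + √(((2/4)*(-4 + 4))*(1 - 3))/3) + 43)² = ((⅔ + √(((2*(¼))*0)*(-2))/3) + 43)² = ((⅔ + √(((½)*0)*(-2))/3) + 43)² = ((⅔ + √(0*(-2))/3) + 43)² = ((⅔ + √0/3) + 43)² = ((⅔ + (⅓)*0) + 43)² = ((⅔ + 0) + 43)² = (⅔ + 43)² = (131/3)² = 17161/9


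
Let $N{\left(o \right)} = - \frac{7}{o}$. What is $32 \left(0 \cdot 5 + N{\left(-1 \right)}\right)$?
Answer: $224$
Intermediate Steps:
$32 \left(0 \cdot 5 + N{\left(-1 \right)}\right) = 32 \left(0 \cdot 5 - \frac{7}{-1}\right) = 32 \left(0 - -7\right) = 32 \left(0 + 7\right) = 32 \cdot 7 = 224$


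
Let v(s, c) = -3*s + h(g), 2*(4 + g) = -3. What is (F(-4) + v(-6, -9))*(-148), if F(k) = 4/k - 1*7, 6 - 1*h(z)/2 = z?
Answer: -4884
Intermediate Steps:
g = -11/2 (g = -4 + (½)*(-3) = -4 - 3/2 = -11/2 ≈ -5.5000)
h(z) = 12 - 2*z
v(s, c) = 23 - 3*s (v(s, c) = -3*s + (12 - 2*(-11/2)) = -3*s + (12 + 11) = -3*s + 23 = 23 - 3*s)
F(k) = -7 + 4/k (F(k) = 4/k - 7 = -7 + 4/k)
(F(-4) + v(-6, -9))*(-148) = ((-7 + 4/(-4)) + (23 - 3*(-6)))*(-148) = ((-7 + 4*(-¼)) + (23 + 18))*(-148) = ((-7 - 1) + 41)*(-148) = (-8 + 41)*(-148) = 33*(-148) = -4884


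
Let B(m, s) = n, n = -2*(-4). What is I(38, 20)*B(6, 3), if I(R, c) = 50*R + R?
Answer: 15504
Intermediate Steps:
I(R, c) = 51*R
n = 8
B(m, s) = 8
I(38, 20)*B(6, 3) = (51*38)*8 = 1938*8 = 15504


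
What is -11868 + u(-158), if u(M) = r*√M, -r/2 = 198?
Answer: -11868 - 396*I*√158 ≈ -11868.0 - 4977.6*I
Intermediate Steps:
r = -396 (r = -2*198 = -396)
u(M) = -396*√M
-11868 + u(-158) = -11868 - 396*I*√158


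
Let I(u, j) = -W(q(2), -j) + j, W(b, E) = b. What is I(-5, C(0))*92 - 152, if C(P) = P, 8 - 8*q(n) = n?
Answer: -221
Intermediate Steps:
q(n) = 1 - n/8
I(u, j) = -¾ + j (I(u, j) = -(1 - ⅛*2) + j = -(1 - ¼) + j = -1*¾ + j = -¾ + j)
I(-5, C(0))*92 - 152 = (-¾ + 0)*92 - 152 = -¾*92 - 152 = -69 - 152 = -221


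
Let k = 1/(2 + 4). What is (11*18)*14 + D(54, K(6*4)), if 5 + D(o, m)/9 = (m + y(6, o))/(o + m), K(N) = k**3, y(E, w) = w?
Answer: 2736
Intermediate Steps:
k = 1/6 ≈ 0.16667
K(N) = 1/216 (K(N) = (1/6)**3 = 1/216)
D(o, m) = -36 (D(o, m) = -45 + 9*((m + o)/(o + m)) = -45 + 9*((m + o)/(m + o)) = -45 + 9*1 = -45 + 9 = -36)
(11*18)*14 + D(54, K(6*4)) = (11*18)*14 - 36 = 198*14 - 36 = 2772 - 36 = 2736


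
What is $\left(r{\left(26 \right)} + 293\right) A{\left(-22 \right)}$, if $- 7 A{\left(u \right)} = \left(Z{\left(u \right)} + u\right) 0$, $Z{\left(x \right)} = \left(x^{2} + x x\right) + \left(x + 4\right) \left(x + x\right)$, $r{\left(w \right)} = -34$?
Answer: $0$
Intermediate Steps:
$Z{\left(x \right)} = 2 x^{2} + 2 x \left(4 + x\right)$ ($Z{\left(x \right)} = \left(x^{2} + x^{2}\right) + \left(4 + x\right) 2 x = 2 x^{2} + 2 x \left(4 + x\right)$)
$A{\left(u \right)} = 0$ ($A{\left(u \right)} = - \frac{\left(4 u \left(2 + u\right) + u\right) 0}{7} = - \frac{\left(u + 4 u \left(2 + u\right)\right) 0}{7} = \left(- \frac{1}{7}\right) 0 = 0$)
$\left(r{\left(26 \right)} + 293\right) A{\left(-22 \right)} = \left(-34 + 293\right) 0 = 259 \cdot 0 = 0$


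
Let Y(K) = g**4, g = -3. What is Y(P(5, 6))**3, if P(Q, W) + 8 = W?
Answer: 531441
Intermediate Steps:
P(Q, W) = -8 + W
Y(K) = 81 (Y(K) = (-3)**4 = 81)
Y(P(5, 6))**3 = 81**3 = 531441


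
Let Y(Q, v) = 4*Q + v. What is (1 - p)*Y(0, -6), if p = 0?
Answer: -6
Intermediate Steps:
Y(Q, v) = v + 4*Q
(1 - p)*Y(0, -6) = (1 - 1*0)*(-6 + 4*0) = (1 + 0)*(-6 + 0) = 1*(-6) = -6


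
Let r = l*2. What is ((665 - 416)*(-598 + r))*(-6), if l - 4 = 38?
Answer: 767916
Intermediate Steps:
l = 42 (l = 4 + 38 = 42)
r = 84 (r = 42*2 = 84)
((665 - 416)*(-598 + r))*(-6) = ((665 - 416)*(-598 + 84))*(-6) = (249*(-514))*(-6) = -127986*(-6) = 767916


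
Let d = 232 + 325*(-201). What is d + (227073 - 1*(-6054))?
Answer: 168034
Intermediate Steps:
d = -65093 (d = 232 - 65325 = -65093)
d + (227073 - 1*(-6054)) = -65093 + (227073 - 1*(-6054)) = -65093 + (227073 + 6054) = -65093 + 233127 = 168034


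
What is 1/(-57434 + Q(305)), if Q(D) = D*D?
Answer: 1/35591 ≈ 2.8097e-5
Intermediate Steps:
Q(D) = D²
1/(-57434 + Q(305)) = 1/(-57434 + 305²) = 1/(-57434 + 93025) = 1/35591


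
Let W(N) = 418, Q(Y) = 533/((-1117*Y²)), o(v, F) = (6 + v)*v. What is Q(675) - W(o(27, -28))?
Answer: -212734046783/508933125 ≈ -418.00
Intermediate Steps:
o(v, F) = v*(6 + v)
Q(Y) = -533/(1117*Y²) (Q(Y) = 533*(-1/(1117*Y²)) = -533/(1117*Y²))
Q(675) - W(o(27, -28)) = -533/1117/675² - 1*418 = -533/1117*1/455625 - 418 = -533/508933125 - 418 = -212734046783/508933125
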